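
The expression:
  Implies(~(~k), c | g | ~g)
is always true.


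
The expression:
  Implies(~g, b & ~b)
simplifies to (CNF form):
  g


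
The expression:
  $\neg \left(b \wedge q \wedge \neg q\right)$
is always true.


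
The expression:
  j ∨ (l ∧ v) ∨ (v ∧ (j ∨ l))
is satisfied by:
  {l: True, j: True, v: True}
  {l: True, j: True, v: False}
  {j: True, v: True, l: False}
  {j: True, v: False, l: False}
  {l: True, v: True, j: False}


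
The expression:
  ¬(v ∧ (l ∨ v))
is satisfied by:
  {v: False}


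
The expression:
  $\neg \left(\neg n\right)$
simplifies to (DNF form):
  $n$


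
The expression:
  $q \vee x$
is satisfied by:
  {x: True, q: True}
  {x: True, q: False}
  {q: True, x: False}


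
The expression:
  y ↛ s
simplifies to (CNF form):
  y ∧ ¬s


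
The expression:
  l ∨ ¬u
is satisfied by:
  {l: True, u: False}
  {u: False, l: False}
  {u: True, l: True}


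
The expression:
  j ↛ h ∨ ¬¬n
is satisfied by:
  {n: True, j: True, h: False}
  {n: True, h: False, j: False}
  {n: True, j: True, h: True}
  {n: True, h: True, j: False}
  {j: True, h: False, n: False}


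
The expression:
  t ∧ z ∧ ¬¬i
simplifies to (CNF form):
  i ∧ t ∧ z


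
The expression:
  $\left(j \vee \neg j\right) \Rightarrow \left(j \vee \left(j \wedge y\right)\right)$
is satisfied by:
  {j: True}


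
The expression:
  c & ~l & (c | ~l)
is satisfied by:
  {c: True, l: False}


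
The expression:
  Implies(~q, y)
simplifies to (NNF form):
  q | y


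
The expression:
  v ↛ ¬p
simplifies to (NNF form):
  p ∧ v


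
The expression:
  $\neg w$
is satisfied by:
  {w: False}


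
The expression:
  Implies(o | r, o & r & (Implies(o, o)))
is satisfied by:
  {o: False, r: False}
  {r: True, o: True}


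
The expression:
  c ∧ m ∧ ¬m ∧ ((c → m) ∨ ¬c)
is never true.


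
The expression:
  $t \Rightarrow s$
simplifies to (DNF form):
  $s \vee \neg t$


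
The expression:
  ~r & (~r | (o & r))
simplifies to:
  ~r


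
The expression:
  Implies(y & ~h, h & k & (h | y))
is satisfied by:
  {h: True, y: False}
  {y: False, h: False}
  {y: True, h: True}


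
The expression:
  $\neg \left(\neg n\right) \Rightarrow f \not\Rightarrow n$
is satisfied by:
  {n: False}


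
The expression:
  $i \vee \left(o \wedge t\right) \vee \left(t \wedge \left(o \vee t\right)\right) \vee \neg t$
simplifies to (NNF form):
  $\text{True}$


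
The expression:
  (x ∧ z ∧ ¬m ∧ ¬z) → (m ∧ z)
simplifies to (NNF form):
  True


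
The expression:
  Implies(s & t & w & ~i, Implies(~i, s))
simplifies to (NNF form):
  True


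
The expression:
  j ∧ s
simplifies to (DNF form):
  j ∧ s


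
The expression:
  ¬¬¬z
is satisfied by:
  {z: False}


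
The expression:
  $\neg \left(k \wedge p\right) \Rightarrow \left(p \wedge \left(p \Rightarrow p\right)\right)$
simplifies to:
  $p$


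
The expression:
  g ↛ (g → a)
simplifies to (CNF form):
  g ∧ ¬a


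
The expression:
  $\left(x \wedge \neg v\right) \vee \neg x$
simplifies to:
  $\neg v \vee \neg x$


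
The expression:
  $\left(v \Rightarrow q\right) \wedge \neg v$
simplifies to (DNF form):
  $\neg v$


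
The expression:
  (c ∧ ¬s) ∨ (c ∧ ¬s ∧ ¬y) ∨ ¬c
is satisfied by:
  {s: False, c: False}
  {c: True, s: False}
  {s: True, c: False}


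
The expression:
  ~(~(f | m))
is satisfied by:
  {m: True, f: True}
  {m: True, f: False}
  {f: True, m: False}


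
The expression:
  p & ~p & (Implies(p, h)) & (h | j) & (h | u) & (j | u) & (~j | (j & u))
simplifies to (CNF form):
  False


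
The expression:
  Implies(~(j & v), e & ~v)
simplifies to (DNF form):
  (j & v) | (e & ~v)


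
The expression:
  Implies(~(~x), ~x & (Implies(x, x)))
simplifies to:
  ~x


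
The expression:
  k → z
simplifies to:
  z ∨ ¬k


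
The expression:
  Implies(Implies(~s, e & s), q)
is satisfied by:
  {q: True, s: False}
  {s: False, q: False}
  {s: True, q: True}


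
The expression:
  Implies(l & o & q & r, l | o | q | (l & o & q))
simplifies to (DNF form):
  True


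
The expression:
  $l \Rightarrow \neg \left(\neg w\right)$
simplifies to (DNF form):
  $w \vee \neg l$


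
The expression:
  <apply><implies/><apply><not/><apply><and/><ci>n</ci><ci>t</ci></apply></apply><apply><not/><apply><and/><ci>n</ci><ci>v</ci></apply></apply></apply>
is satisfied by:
  {t: True, v: False, n: False}
  {v: False, n: False, t: False}
  {n: True, t: True, v: False}
  {n: True, v: False, t: False}
  {t: True, v: True, n: False}
  {v: True, t: False, n: False}
  {n: True, v: True, t: True}


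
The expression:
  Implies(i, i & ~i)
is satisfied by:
  {i: False}


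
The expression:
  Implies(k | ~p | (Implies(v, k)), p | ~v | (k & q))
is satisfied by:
  {p: True, q: True, k: True, v: False}
  {p: True, q: True, k: False, v: False}
  {p: True, k: True, v: False, q: False}
  {p: True, k: False, v: False, q: False}
  {q: True, k: True, v: False, p: False}
  {q: True, k: False, v: False, p: False}
  {k: True, q: False, v: False, p: False}
  {k: False, q: False, v: False, p: False}
  {p: True, q: True, v: True, k: True}
  {p: True, q: True, v: True, k: False}
  {p: True, v: True, k: True, q: False}
  {p: True, v: True, k: False, q: False}
  {q: True, v: True, k: True, p: False}


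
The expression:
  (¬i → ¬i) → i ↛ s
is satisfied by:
  {i: True, s: False}


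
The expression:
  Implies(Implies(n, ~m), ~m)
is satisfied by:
  {n: True, m: False}
  {m: False, n: False}
  {m: True, n: True}


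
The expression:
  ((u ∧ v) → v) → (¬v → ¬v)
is always true.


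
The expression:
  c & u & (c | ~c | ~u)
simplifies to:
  c & u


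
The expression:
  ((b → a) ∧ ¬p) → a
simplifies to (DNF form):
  a ∨ b ∨ p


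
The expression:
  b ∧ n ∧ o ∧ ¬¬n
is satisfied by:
  {b: True, o: True, n: True}


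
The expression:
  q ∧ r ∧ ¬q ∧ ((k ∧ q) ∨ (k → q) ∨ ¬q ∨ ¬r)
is never true.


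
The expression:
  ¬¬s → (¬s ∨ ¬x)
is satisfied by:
  {s: False, x: False}
  {x: True, s: False}
  {s: True, x: False}


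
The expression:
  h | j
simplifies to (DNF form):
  h | j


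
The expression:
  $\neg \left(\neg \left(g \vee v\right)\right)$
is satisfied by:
  {v: True, g: True}
  {v: True, g: False}
  {g: True, v: False}


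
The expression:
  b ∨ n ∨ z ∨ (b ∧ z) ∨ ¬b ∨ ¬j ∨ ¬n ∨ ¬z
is always true.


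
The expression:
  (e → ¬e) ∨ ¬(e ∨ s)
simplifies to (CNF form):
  ¬e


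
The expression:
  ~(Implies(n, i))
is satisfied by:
  {n: True, i: False}


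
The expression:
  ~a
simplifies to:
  ~a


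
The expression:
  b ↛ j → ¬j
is always true.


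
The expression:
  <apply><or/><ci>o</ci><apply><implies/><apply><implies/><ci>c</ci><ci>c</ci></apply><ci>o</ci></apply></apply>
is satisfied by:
  {o: True}


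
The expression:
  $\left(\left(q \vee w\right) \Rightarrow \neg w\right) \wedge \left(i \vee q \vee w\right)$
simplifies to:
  $\neg w \wedge \left(i \vee q\right)$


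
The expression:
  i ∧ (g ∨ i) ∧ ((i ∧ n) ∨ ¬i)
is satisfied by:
  {i: True, n: True}


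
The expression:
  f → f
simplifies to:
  True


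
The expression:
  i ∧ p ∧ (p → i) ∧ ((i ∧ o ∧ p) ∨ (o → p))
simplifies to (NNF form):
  i ∧ p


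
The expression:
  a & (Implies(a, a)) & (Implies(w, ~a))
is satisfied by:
  {a: True, w: False}


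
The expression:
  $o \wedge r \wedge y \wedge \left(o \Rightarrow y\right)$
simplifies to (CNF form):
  $o \wedge r \wedge y$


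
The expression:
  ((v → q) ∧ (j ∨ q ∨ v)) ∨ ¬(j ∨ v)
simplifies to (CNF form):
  q ∨ ¬v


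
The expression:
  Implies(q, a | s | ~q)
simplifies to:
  a | s | ~q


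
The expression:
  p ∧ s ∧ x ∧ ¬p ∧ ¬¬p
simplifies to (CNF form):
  False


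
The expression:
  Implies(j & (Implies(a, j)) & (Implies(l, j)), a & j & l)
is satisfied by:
  {l: True, a: True, j: False}
  {l: True, a: False, j: False}
  {a: True, l: False, j: False}
  {l: False, a: False, j: False}
  {j: True, l: True, a: True}


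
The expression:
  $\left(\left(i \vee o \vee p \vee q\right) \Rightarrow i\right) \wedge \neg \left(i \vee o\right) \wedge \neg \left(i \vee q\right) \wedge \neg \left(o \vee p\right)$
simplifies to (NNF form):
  $\neg i \wedge \neg o \wedge \neg p \wedge \neg q$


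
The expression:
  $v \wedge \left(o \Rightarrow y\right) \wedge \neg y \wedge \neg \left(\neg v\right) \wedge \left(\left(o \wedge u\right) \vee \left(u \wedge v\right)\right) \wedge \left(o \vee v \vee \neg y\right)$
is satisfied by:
  {u: True, v: True, o: False, y: False}


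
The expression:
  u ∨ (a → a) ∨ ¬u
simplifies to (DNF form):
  True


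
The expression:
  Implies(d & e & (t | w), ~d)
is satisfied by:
  {t: False, w: False, e: False, d: False}
  {w: True, d: False, t: False, e: False}
  {t: True, d: False, w: False, e: False}
  {w: True, t: True, d: False, e: False}
  {d: True, t: False, w: False, e: False}
  {d: True, w: True, t: False, e: False}
  {d: True, t: True, w: False, e: False}
  {d: True, w: True, t: True, e: False}
  {e: True, d: False, t: False, w: False}
  {e: True, w: True, d: False, t: False}
  {e: True, t: True, d: False, w: False}
  {e: True, w: True, t: True, d: False}
  {e: True, d: True, t: False, w: False}


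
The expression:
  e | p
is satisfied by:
  {e: True, p: True}
  {e: True, p: False}
  {p: True, e: False}


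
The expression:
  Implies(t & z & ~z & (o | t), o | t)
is always true.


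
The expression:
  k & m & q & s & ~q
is never true.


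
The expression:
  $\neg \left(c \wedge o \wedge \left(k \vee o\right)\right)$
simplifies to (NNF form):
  $\neg c \vee \neg o$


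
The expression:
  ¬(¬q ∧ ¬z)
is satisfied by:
  {q: True, z: True}
  {q: True, z: False}
  {z: True, q: False}


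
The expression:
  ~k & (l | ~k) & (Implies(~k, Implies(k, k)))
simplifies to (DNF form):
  ~k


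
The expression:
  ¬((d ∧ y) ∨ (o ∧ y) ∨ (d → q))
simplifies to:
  d ∧ ¬q ∧ ¬y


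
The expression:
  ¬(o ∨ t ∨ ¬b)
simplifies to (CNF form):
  b ∧ ¬o ∧ ¬t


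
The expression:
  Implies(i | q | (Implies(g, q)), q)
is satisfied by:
  {q: True, g: True, i: False}
  {q: True, i: False, g: False}
  {q: True, g: True, i: True}
  {q: True, i: True, g: False}
  {g: True, i: False, q: False}


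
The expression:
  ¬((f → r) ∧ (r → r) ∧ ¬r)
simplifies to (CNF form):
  f ∨ r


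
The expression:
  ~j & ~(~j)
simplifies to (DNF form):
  False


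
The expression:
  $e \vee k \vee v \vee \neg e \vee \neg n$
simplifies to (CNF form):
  $\text{True}$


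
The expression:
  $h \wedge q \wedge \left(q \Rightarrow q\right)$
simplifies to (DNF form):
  $h \wedge q$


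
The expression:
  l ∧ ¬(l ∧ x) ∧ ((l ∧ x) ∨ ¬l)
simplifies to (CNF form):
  False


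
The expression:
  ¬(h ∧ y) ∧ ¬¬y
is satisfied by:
  {y: True, h: False}


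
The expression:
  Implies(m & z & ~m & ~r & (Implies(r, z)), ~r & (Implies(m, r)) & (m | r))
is always true.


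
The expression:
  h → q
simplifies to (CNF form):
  q ∨ ¬h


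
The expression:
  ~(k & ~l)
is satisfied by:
  {l: True, k: False}
  {k: False, l: False}
  {k: True, l: True}


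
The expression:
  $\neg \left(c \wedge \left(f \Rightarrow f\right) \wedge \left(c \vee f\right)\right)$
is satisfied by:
  {c: False}


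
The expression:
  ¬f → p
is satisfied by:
  {p: True, f: True}
  {p: True, f: False}
  {f: True, p: False}


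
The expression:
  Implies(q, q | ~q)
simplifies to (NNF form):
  True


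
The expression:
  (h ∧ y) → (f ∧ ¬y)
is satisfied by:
  {h: False, y: False}
  {y: True, h: False}
  {h: True, y: False}


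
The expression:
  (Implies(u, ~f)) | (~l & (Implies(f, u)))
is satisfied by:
  {l: False, u: False, f: False}
  {f: True, l: False, u: False}
  {u: True, l: False, f: False}
  {f: True, u: True, l: False}
  {l: True, f: False, u: False}
  {f: True, l: True, u: False}
  {u: True, l: True, f: False}


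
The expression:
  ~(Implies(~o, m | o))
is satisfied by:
  {o: False, m: False}


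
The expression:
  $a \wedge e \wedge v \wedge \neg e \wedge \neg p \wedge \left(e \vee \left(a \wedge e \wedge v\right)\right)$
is never true.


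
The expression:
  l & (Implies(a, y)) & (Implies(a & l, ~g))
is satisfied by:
  {y: True, l: True, g: False, a: False}
  {l: True, y: False, g: False, a: False}
  {y: True, g: True, l: True, a: False}
  {g: True, l: True, y: False, a: False}
  {a: True, y: True, l: True, g: False}


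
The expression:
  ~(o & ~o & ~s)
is always true.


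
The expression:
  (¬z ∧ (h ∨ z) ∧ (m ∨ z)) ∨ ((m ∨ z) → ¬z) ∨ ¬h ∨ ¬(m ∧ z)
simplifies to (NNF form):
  ¬h ∨ ¬m ∨ ¬z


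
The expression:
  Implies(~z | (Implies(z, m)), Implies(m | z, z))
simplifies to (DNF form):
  z | ~m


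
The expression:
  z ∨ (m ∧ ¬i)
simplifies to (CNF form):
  (m ∨ z) ∧ (z ∨ ¬i)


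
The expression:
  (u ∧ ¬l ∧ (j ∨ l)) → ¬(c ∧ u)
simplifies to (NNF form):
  l ∨ ¬c ∨ ¬j ∨ ¬u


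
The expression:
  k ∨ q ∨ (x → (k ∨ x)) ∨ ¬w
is always true.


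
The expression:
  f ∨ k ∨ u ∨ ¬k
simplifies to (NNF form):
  True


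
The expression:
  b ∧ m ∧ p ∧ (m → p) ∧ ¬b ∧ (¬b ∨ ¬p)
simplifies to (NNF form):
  False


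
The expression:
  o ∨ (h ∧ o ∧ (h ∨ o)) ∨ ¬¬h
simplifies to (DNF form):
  h ∨ o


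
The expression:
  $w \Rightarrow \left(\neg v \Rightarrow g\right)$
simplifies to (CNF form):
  $g \vee v \vee \neg w$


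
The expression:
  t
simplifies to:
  t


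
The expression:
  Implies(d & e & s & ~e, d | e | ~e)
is always true.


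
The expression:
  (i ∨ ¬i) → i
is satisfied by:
  {i: True}


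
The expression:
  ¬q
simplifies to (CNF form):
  ¬q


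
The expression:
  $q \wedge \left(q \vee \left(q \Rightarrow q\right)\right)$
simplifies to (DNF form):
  $q$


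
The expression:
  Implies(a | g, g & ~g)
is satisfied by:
  {g: False, a: False}


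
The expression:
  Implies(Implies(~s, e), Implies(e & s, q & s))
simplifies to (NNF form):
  q | ~e | ~s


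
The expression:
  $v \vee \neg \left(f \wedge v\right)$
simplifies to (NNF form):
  $\text{True}$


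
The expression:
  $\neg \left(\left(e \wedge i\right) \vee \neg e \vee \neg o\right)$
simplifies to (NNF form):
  $e \wedge o \wedge \neg i$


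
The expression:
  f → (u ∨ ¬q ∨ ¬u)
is always true.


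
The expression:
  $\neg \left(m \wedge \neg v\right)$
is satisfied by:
  {v: True, m: False}
  {m: False, v: False}
  {m: True, v: True}


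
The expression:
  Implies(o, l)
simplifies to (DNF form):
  l | ~o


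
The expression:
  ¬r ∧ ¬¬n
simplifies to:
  n ∧ ¬r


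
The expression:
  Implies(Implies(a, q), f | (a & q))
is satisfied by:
  {a: True, f: True}
  {a: True, f: False}
  {f: True, a: False}


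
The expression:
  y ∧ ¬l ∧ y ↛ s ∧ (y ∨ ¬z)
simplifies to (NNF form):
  y ∧ ¬l ∧ ¬s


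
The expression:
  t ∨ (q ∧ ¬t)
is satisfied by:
  {t: True, q: True}
  {t: True, q: False}
  {q: True, t: False}


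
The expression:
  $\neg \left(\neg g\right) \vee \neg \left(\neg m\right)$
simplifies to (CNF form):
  $g \vee m$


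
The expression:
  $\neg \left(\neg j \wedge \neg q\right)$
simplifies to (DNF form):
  $j \vee q$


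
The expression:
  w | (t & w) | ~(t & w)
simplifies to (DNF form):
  True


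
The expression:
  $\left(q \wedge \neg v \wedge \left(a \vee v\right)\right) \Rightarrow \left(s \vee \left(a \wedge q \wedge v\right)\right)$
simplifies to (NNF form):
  $s \vee v \vee \neg a \vee \neg q$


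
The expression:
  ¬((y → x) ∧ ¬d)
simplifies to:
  d ∨ (y ∧ ¬x)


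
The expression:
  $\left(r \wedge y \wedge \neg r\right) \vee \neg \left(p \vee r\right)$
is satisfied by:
  {p: False, r: False}


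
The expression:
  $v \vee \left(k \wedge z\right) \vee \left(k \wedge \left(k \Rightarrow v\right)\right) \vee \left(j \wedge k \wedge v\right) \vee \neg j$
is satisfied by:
  {z: True, v: True, k: True, j: False}
  {z: True, v: True, k: False, j: False}
  {v: True, k: True, z: False, j: False}
  {v: True, z: False, k: False, j: False}
  {z: True, k: True, v: False, j: False}
  {z: True, k: False, v: False, j: False}
  {k: True, z: False, v: False, j: False}
  {k: False, z: False, v: False, j: False}
  {j: True, z: True, v: True, k: True}
  {j: True, z: True, v: True, k: False}
  {j: True, v: True, k: True, z: False}
  {j: True, v: True, k: False, z: False}
  {j: True, z: True, k: True, v: False}


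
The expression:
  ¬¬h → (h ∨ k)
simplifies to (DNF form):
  True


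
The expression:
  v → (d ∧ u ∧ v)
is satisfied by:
  {u: True, d: True, v: False}
  {u: True, d: False, v: False}
  {d: True, u: False, v: False}
  {u: False, d: False, v: False}
  {u: True, v: True, d: True}


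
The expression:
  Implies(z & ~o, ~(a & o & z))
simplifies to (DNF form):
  True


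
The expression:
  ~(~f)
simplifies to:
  f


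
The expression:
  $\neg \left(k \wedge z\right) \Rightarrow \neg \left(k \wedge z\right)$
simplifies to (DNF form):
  $\text{True}$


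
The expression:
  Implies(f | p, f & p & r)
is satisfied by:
  {r: True, p: False, f: False}
  {r: False, p: False, f: False}
  {f: True, p: True, r: True}


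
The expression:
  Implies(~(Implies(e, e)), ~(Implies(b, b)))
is always true.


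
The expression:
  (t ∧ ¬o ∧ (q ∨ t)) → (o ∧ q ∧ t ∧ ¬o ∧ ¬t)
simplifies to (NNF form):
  o ∨ ¬t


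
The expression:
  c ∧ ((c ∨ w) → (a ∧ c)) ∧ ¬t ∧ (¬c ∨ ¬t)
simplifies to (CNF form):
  a ∧ c ∧ ¬t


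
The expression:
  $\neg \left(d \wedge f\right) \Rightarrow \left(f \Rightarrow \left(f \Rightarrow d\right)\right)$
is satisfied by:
  {d: True, f: False}
  {f: False, d: False}
  {f: True, d: True}


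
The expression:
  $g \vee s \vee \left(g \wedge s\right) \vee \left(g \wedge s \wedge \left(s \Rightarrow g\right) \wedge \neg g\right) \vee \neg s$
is always true.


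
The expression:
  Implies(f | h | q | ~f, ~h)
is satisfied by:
  {h: False}


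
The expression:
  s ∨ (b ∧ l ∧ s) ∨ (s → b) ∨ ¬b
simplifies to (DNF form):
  True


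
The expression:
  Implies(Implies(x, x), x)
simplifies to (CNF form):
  x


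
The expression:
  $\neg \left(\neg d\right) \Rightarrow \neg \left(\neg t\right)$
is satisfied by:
  {t: True, d: False}
  {d: False, t: False}
  {d: True, t: True}


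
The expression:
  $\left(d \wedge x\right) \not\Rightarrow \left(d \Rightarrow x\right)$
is never true.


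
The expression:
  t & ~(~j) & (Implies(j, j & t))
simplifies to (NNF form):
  j & t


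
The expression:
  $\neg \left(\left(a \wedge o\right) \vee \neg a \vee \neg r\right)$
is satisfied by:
  {r: True, a: True, o: False}


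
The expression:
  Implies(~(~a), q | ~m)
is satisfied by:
  {q: True, m: False, a: False}
  {m: False, a: False, q: False}
  {a: True, q: True, m: False}
  {a: True, m: False, q: False}
  {q: True, m: True, a: False}
  {m: True, q: False, a: False}
  {a: True, m: True, q: True}


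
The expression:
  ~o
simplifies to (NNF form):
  ~o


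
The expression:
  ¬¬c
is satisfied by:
  {c: True}


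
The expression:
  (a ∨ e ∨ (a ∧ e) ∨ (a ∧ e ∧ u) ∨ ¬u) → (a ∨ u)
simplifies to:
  a ∨ u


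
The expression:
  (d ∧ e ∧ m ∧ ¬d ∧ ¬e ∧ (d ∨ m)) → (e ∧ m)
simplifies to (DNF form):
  True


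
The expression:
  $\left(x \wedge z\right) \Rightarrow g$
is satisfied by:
  {g: True, z: False, x: False}
  {g: False, z: False, x: False}
  {x: True, g: True, z: False}
  {x: True, g: False, z: False}
  {z: True, g: True, x: False}
  {z: True, g: False, x: False}
  {z: True, x: True, g: True}


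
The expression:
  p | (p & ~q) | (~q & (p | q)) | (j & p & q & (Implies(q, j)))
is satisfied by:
  {p: True}


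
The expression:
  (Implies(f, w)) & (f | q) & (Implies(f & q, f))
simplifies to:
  (f & w) | (q & ~f)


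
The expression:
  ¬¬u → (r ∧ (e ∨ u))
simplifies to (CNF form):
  r ∨ ¬u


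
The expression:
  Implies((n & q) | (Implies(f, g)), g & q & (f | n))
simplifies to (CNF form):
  (f | g) & (f | n) & (q | ~g) & (g | ~n | ~q)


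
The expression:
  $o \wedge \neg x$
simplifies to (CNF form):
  $o \wedge \neg x$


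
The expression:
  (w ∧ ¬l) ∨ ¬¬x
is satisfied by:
  {x: True, w: True, l: False}
  {x: True, w: False, l: False}
  {x: True, l: True, w: True}
  {x: True, l: True, w: False}
  {w: True, l: False, x: False}


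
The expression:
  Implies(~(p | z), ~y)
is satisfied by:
  {z: True, p: True, y: False}
  {z: True, p: False, y: False}
  {p: True, z: False, y: False}
  {z: False, p: False, y: False}
  {y: True, z: True, p: True}
  {y: True, z: True, p: False}
  {y: True, p: True, z: False}


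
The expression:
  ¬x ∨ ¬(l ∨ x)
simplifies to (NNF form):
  ¬x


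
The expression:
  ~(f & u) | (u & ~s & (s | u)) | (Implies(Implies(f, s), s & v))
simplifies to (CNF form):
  v | ~f | ~s | ~u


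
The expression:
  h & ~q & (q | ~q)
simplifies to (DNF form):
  h & ~q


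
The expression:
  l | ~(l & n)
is always true.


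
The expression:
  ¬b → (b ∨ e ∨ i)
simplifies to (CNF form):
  b ∨ e ∨ i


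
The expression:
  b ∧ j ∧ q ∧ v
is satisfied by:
  {j: True, b: True, q: True, v: True}


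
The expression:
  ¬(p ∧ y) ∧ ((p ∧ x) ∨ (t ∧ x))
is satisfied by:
  {t: True, x: True, y: False, p: False}
  {t: True, p: True, x: True, y: False}
  {p: True, x: True, y: False, t: False}
  {t: True, y: True, x: True, p: False}


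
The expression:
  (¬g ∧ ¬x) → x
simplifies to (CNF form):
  g ∨ x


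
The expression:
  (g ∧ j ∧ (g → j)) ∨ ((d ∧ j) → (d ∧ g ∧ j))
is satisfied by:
  {g: True, d: False, j: False}
  {g: False, d: False, j: False}
  {j: True, g: True, d: False}
  {j: True, g: False, d: False}
  {d: True, g: True, j: False}
  {d: True, g: False, j: False}
  {d: True, j: True, g: True}


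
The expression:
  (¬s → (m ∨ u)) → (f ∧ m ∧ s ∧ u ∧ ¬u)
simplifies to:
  ¬m ∧ ¬s ∧ ¬u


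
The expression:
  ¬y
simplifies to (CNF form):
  ¬y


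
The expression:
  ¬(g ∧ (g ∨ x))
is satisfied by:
  {g: False}


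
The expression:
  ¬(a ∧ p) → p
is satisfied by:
  {p: True}


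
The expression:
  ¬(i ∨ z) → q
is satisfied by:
  {i: True, q: True, z: True}
  {i: True, q: True, z: False}
  {i: True, z: True, q: False}
  {i: True, z: False, q: False}
  {q: True, z: True, i: False}
  {q: True, z: False, i: False}
  {z: True, q: False, i: False}


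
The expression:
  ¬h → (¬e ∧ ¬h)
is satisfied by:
  {h: True, e: False}
  {e: False, h: False}
  {e: True, h: True}


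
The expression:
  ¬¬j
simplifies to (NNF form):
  j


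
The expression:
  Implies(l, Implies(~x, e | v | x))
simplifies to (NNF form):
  e | v | x | ~l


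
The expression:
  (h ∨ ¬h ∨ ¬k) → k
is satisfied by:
  {k: True}


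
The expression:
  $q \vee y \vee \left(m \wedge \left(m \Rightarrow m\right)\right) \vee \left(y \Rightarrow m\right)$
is always true.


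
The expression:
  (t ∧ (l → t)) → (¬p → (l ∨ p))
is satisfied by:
  {l: True, p: True, t: False}
  {l: True, p: False, t: False}
  {p: True, l: False, t: False}
  {l: False, p: False, t: False}
  {l: True, t: True, p: True}
  {l: True, t: True, p: False}
  {t: True, p: True, l: False}


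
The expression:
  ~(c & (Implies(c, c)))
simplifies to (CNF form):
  ~c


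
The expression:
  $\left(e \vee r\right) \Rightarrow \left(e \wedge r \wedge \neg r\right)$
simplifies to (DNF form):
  $\neg e \wedge \neg r$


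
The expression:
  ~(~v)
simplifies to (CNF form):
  v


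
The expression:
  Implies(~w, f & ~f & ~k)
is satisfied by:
  {w: True}


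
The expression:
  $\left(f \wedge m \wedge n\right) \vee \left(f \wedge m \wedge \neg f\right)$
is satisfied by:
  {m: True, f: True, n: True}


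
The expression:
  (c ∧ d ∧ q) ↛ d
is never true.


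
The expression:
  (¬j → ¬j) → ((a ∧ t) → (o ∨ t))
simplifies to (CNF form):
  True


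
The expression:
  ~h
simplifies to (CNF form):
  ~h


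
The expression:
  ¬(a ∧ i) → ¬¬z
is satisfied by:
  {a: True, z: True, i: True}
  {a: True, z: True, i: False}
  {z: True, i: True, a: False}
  {z: True, i: False, a: False}
  {a: True, i: True, z: False}


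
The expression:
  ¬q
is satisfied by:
  {q: False}


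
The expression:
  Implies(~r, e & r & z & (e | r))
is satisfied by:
  {r: True}


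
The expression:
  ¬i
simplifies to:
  ¬i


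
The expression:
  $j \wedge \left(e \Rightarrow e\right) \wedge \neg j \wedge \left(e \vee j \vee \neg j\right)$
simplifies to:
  $\text{False}$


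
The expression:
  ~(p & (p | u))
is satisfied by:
  {p: False}


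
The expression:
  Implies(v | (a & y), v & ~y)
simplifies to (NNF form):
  ~y | (~a & ~v)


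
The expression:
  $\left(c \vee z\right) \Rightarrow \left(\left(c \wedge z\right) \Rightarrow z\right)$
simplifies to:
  $\text{True}$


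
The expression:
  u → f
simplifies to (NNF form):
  f ∨ ¬u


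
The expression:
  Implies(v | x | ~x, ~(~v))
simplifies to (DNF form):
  v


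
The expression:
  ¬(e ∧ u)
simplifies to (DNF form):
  ¬e ∨ ¬u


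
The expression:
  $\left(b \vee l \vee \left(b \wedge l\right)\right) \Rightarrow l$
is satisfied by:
  {l: True, b: False}
  {b: False, l: False}
  {b: True, l: True}


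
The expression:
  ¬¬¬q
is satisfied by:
  {q: False}


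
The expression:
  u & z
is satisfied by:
  {z: True, u: True}


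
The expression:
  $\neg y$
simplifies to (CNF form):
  $\neg y$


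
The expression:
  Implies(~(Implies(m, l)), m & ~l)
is always true.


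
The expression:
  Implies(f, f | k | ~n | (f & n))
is always true.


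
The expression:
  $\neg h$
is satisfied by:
  {h: False}


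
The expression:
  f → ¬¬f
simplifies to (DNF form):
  True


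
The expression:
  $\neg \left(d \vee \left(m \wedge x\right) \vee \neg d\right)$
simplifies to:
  $\text{False}$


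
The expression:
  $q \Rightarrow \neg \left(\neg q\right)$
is always true.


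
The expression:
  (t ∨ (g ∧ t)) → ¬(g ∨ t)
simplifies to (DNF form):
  ¬t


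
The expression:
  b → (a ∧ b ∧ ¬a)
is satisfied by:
  {b: False}


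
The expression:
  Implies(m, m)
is always true.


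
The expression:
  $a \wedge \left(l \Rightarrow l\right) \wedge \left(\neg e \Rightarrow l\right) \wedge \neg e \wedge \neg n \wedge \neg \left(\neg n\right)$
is never true.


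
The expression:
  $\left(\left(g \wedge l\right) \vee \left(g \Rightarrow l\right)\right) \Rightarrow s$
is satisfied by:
  {g: True, s: True, l: False}
  {s: True, l: False, g: False}
  {g: True, s: True, l: True}
  {s: True, l: True, g: False}
  {g: True, l: False, s: False}


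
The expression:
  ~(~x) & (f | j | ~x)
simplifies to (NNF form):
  x & (f | j)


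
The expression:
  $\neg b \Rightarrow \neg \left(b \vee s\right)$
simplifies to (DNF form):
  $b \vee \neg s$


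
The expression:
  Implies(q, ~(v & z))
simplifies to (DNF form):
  ~q | ~v | ~z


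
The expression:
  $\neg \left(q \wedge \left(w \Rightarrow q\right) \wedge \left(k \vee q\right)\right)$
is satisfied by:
  {q: False}


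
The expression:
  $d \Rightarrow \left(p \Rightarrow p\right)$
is always true.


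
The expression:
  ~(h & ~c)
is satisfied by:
  {c: True, h: False}
  {h: False, c: False}
  {h: True, c: True}


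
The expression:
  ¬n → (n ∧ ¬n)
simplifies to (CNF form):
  n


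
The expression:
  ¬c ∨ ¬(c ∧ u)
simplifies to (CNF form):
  ¬c ∨ ¬u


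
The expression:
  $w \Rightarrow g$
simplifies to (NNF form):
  $g \vee \neg w$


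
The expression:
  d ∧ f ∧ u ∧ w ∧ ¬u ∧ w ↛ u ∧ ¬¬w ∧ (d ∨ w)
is never true.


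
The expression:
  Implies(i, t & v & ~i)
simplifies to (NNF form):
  ~i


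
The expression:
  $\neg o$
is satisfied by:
  {o: False}


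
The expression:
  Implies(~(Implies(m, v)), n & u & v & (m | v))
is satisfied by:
  {v: True, m: False}
  {m: False, v: False}
  {m: True, v: True}


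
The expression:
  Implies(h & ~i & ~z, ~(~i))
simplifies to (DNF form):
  i | z | ~h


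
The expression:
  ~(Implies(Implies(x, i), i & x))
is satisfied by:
  {x: False}


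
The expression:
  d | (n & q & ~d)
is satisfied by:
  {n: True, d: True, q: True}
  {n: True, d: True, q: False}
  {d: True, q: True, n: False}
  {d: True, q: False, n: False}
  {n: True, q: True, d: False}


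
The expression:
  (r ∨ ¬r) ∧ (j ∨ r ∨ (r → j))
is always true.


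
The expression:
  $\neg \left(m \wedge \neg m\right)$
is always true.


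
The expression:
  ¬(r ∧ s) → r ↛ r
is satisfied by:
  {r: True, s: True}


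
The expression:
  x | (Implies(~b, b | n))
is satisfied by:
  {n: True, b: True, x: True}
  {n: True, b: True, x: False}
  {n: True, x: True, b: False}
  {n: True, x: False, b: False}
  {b: True, x: True, n: False}
  {b: True, x: False, n: False}
  {x: True, b: False, n: False}


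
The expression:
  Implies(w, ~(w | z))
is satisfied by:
  {w: False}


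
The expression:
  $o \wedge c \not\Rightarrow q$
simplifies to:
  $c \wedge o \wedge \neg q$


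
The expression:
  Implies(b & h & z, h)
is always true.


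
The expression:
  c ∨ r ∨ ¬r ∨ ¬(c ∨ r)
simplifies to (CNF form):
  True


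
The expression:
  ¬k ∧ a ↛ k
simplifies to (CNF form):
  a ∧ ¬k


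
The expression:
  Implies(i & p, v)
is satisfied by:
  {v: True, p: False, i: False}
  {p: False, i: False, v: False}
  {i: True, v: True, p: False}
  {i: True, p: False, v: False}
  {v: True, p: True, i: False}
  {p: True, v: False, i: False}
  {i: True, p: True, v: True}


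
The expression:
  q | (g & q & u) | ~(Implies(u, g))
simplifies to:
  q | (u & ~g)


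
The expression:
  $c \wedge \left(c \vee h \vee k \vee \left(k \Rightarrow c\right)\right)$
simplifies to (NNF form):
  $c$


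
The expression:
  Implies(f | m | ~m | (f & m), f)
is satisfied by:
  {f: True}


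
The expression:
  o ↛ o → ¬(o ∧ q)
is always true.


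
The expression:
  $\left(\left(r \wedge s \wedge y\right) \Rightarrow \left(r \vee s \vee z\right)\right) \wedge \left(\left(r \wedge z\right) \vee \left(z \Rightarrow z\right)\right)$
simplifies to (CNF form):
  $\text{True}$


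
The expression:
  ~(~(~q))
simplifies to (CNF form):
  ~q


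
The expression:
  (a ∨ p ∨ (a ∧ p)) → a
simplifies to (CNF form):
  a ∨ ¬p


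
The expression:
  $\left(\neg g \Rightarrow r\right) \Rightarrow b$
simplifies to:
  $b \vee \left(\neg g \wedge \neg r\right)$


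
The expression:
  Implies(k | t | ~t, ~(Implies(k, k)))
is never true.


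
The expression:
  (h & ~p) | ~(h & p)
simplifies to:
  ~h | ~p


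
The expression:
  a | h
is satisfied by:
  {a: True, h: True}
  {a: True, h: False}
  {h: True, a: False}


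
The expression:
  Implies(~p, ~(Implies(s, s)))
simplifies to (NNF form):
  p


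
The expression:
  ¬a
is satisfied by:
  {a: False}


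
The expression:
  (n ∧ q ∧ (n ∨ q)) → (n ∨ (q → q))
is always true.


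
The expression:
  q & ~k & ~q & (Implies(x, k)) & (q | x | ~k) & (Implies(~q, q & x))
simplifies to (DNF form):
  False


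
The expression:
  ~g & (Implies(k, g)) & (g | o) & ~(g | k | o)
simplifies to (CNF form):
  False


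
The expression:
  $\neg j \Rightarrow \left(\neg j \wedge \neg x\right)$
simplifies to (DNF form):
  $j \vee \neg x$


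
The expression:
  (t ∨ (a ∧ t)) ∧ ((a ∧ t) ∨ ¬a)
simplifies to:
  t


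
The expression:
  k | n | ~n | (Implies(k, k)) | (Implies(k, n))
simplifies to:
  True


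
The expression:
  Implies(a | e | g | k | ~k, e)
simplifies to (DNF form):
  e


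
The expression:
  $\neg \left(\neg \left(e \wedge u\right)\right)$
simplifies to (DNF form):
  $e \wedge u$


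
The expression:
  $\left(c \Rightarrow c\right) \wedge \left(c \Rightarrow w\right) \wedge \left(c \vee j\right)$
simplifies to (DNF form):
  $\left(c \wedge w\right) \vee \left(j \wedge \neg c\right)$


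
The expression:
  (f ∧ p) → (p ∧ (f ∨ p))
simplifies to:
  True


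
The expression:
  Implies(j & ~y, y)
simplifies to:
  y | ~j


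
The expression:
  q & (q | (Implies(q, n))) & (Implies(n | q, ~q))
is never true.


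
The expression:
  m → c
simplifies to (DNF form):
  c ∨ ¬m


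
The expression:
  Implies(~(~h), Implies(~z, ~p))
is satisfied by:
  {z: True, p: False, h: False}
  {p: False, h: False, z: False}
  {h: True, z: True, p: False}
  {h: True, p: False, z: False}
  {z: True, p: True, h: False}
  {p: True, z: False, h: False}
  {h: True, p: True, z: True}


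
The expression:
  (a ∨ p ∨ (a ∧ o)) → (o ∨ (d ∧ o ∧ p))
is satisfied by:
  {o: True, a: False, p: False}
  {o: True, p: True, a: False}
  {o: True, a: True, p: False}
  {o: True, p: True, a: True}
  {p: False, a: False, o: False}


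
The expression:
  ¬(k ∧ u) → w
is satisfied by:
  {k: True, w: True, u: True}
  {k: True, w: True, u: False}
  {w: True, u: True, k: False}
  {w: True, u: False, k: False}
  {k: True, u: True, w: False}


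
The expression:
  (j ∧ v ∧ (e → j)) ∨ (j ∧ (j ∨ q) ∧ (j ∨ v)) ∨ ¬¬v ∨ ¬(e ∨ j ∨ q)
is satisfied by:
  {v: True, j: True, e: False, q: False}
  {q: True, v: True, j: True, e: False}
  {v: True, j: True, e: True, q: False}
  {q: True, v: True, j: True, e: True}
  {v: True, e: False, j: False, q: False}
  {v: True, q: True, e: False, j: False}
  {v: True, e: True, j: False, q: False}
  {v: True, q: True, e: True, j: False}
  {j: True, q: False, e: False, v: False}
  {q: True, j: True, e: False, v: False}
  {j: True, e: True, q: False, v: False}
  {q: True, j: True, e: True, v: False}
  {q: False, e: False, j: False, v: False}


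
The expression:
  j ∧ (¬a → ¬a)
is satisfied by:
  {j: True}


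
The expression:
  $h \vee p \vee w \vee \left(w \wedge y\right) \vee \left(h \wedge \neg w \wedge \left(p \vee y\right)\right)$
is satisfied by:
  {h: True, p: True, w: True}
  {h: True, p: True, w: False}
  {h: True, w: True, p: False}
  {h: True, w: False, p: False}
  {p: True, w: True, h: False}
  {p: True, w: False, h: False}
  {w: True, p: False, h: False}


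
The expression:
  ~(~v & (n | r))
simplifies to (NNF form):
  v | (~n & ~r)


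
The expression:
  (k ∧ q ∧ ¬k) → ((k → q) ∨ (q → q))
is always true.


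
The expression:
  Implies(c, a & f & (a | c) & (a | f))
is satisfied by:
  {a: True, f: True, c: False}
  {a: True, f: False, c: False}
  {f: True, a: False, c: False}
  {a: False, f: False, c: False}
  {a: True, c: True, f: True}


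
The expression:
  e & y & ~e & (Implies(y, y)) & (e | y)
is never true.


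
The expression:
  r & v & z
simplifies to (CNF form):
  r & v & z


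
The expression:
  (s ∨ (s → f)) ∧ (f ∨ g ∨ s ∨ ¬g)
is always true.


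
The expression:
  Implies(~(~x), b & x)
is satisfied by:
  {b: True, x: False}
  {x: False, b: False}
  {x: True, b: True}


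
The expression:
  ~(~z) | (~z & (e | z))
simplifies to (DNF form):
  e | z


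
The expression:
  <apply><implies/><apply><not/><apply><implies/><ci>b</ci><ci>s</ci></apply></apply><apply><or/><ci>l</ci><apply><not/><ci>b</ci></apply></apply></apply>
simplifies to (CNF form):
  <apply><or/><ci>l</ci><ci>s</ci><apply><not/><ci>b</ci></apply></apply>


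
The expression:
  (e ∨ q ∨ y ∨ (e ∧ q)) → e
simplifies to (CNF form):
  (e ∨ ¬q) ∧ (e ∨ ¬y)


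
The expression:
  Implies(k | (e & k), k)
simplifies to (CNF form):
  True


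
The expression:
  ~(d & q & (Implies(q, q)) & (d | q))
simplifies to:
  ~d | ~q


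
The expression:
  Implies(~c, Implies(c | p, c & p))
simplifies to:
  c | ~p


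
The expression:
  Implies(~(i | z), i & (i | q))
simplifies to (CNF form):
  i | z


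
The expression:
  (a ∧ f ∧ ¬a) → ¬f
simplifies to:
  True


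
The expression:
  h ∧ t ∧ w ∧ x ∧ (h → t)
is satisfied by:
  {t: True, h: True, w: True, x: True}


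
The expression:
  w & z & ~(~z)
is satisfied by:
  {z: True, w: True}


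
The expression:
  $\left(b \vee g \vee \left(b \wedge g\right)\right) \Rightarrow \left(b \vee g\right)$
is always true.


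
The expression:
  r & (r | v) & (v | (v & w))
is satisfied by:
  {r: True, v: True}


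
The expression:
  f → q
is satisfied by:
  {q: True, f: False}
  {f: False, q: False}
  {f: True, q: True}


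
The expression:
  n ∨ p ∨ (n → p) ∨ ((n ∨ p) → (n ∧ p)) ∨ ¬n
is always true.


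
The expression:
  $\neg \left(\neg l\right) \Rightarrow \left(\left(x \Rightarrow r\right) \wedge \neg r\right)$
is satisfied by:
  {r: False, l: False, x: False}
  {x: True, r: False, l: False}
  {r: True, x: False, l: False}
  {x: True, r: True, l: False}
  {l: True, x: False, r: False}


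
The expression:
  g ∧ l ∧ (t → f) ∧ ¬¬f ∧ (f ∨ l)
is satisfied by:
  {g: True, f: True, l: True}


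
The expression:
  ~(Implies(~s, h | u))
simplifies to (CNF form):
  ~h & ~s & ~u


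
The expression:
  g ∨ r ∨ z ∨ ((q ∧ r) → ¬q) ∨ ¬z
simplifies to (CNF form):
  True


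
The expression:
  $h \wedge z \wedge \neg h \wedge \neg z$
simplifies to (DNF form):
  $\text{False}$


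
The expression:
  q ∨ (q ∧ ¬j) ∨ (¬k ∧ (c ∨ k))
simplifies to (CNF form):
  (c ∨ q) ∧ (q ∨ ¬k)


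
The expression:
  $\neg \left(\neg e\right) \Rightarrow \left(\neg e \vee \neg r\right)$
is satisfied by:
  {e: False, r: False}
  {r: True, e: False}
  {e: True, r: False}


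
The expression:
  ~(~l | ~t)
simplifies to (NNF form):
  l & t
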